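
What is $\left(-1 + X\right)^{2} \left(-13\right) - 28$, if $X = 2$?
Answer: $-41$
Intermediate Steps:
$\left(-1 + X\right)^{2} \left(-13\right) - 28 = \left(-1 + 2\right)^{2} \left(-13\right) - 28 = 1^{2} \left(-13\right) - 28 = 1 \left(-13\right) - 28 = -13 - 28 = -41$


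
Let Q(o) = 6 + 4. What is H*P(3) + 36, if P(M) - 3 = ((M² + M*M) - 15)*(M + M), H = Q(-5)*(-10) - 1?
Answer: -2085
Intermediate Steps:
Q(o) = 10
H = -101 (H = 10*(-10) - 1 = -100 - 1 = -101)
P(M) = 3 + 2*M*(-15 + 2*M²) (P(M) = 3 + ((M² + M*M) - 15)*(M + M) = 3 + ((M² + M²) - 15)*(2*M) = 3 + (2*M² - 15)*(2*M) = 3 + (-15 + 2*M²)*(2*M) = 3 + 2*M*(-15 + 2*M²))
H*P(3) + 36 = -101*(3 - 30*3 + 4*3³) + 36 = -101*(3 - 90 + 4*27) + 36 = -101*(3 - 90 + 108) + 36 = -101*21 + 36 = -2121 + 36 = -2085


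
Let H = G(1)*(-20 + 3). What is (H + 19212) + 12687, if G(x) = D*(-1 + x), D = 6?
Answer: 31899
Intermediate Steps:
G(x) = -6 + 6*x (G(x) = 6*(-1 + x) = -6 + 6*x)
H = 0 (H = (-6 + 6*1)*(-20 + 3) = (-6 + 6)*(-17) = 0*(-17) = 0)
(H + 19212) + 12687 = (0 + 19212) + 12687 = 19212 + 12687 = 31899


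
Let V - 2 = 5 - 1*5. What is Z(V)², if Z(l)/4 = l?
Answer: 64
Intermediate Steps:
V = 2 (V = 2 + (5 - 1*5) = 2 + (5 - 5) = 2 + 0 = 2)
Z(l) = 4*l
Z(V)² = (4*2)² = 8² = 64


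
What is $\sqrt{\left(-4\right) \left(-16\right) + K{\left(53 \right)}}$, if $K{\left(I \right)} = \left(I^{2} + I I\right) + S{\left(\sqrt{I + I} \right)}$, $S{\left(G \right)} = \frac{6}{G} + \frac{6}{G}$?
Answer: $\frac{\sqrt{15960738 + 318 \sqrt{106}}}{53} \approx 75.387$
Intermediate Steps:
$S{\left(G \right)} = \frac{12}{G}$
$K{\left(I \right)} = 2 I^{2} + \frac{6 \sqrt{2}}{\sqrt{I}}$ ($K{\left(I \right)} = \left(I^{2} + I I\right) + \frac{12}{\sqrt{I + I}} = \left(I^{2} + I^{2}\right) + \frac{12}{\sqrt{2 I}} = 2 I^{2} + \frac{12}{\sqrt{2} \sqrt{I}} = 2 I^{2} + 12 \frac{\sqrt{2}}{2 \sqrt{I}} = 2 I^{2} + \frac{6 \sqrt{2}}{\sqrt{I}}$)
$\sqrt{\left(-4\right) \left(-16\right) + K{\left(53 \right)}} = \sqrt{\left(-4\right) \left(-16\right) + \left(2 \cdot 53^{2} + \frac{6 \sqrt{2}}{\sqrt{53}}\right)} = \sqrt{64 + \left(2 \cdot 2809 + 6 \sqrt{2} \frac{\sqrt{53}}{53}\right)} = \sqrt{64 + \left(5618 + \frac{6 \sqrt{106}}{53}\right)} = \sqrt{5682 + \frac{6 \sqrt{106}}{53}}$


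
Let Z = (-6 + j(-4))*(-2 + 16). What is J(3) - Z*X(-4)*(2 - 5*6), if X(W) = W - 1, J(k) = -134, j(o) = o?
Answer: 19466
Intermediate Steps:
Z = -140 (Z = (-6 - 4)*(-2 + 16) = -10*14 = -140)
X(W) = -1 + W
J(3) - Z*X(-4)*(2 - 5*6) = -134 - (-140*(-1 - 4))*(2 - 5*6) = -134 - (-140*(-5))*(2 - 30) = -134 - 700*(-28) = -134 - 1*(-19600) = -134 + 19600 = 19466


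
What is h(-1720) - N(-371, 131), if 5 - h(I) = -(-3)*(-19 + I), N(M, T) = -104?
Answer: 5326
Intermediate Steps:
h(I) = 62 - 3*I (h(I) = 5 - (-1)*(-3*(-19 + I)) = 5 - (-1)*(57 - 3*I) = 5 - (-57 + 3*I) = 5 + (57 - 3*I) = 62 - 3*I)
h(-1720) - N(-371, 131) = (62 - 3*(-1720)) - 1*(-104) = (62 + 5160) + 104 = 5222 + 104 = 5326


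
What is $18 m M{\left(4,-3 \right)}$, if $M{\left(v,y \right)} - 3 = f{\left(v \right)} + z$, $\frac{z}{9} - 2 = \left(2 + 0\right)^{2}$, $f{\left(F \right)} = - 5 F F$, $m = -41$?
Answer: $16974$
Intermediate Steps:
$f{\left(F \right)} = - 5 F^{2}$
$z = 54$ ($z = 18 + 9 \left(2 + 0\right)^{2} = 18 + 9 \cdot 2^{2} = 18 + 9 \cdot 4 = 18 + 36 = 54$)
$M{\left(v,y \right)} = 57 - 5 v^{2}$ ($M{\left(v,y \right)} = 3 - \left(-54 + 5 v^{2}\right) = 57 - 5 v^{2}$)
$18 m M{\left(4,-3 \right)} = 18 \left(-41\right) \left(57 - 5 \cdot 4^{2}\right) = - 738 \left(57 - 80\right) = \left(-738\right) \left(-23\right) = 16974$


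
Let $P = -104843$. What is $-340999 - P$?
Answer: $-236156$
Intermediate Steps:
$-340999 - P = -340999 - -104843 = -340999 + 104843 = -236156$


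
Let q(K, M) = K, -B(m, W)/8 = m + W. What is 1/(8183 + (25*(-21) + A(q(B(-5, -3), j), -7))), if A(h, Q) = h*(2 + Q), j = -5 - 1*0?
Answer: 1/7338 ≈ 0.00013628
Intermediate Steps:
j = -5 (j = -5 + 0 = -5)
B(m, W) = -8*W - 8*m (B(m, W) = -8*(m + W) = -8*(W + m) = -8*W - 8*m)
1/(8183 + (25*(-21) + A(q(B(-5, -3), j), -7))) = 1/(8183 + (25*(-21) + (-8*(-3) - 8*(-5))*(2 - 7))) = 1/(8183 + (-525 + (24 + 40)*(-5))) = 1/(8183 + (-525 + 64*(-5))) = 1/(8183 + (-525 - 320)) = 1/(8183 - 845) = 1/7338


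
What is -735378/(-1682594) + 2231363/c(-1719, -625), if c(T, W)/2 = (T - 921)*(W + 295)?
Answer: 2517900311411/1465875892800 ≈ 1.7177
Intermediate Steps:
c(T, W) = 2*(-921 + T)*(295 + W) (c(T, W) = 2*((T - 921)*(W + 295)) = 2*((-921 + T)*(295 + W)) = 2*(-921 + T)*(295 + W))
-735378/(-1682594) + 2231363/c(-1719, -625) = -735378/(-1682594) + 2231363/(-543390 - 1842*(-625) + 590*(-1719) + 2*(-1719)*(-625)) = -735378*(-1/1682594) + 2231363/(-543390 + 1151250 - 1014210 + 2148750) = 367689/841297 + 2231363/1742400 = 2517900311411/1465875892800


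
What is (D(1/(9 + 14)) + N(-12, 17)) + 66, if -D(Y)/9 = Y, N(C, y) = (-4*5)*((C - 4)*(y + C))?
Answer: 38309/23 ≈ 1665.6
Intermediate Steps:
N(C, y) = -20*(-4 + C)*(C + y)
D(Y) = -9*Y
(D(1/(9 + 14)) + N(-12, 17)) + 66 = (-9/(9 + 14) + (-20*(-12)² + 80*(-12) + 80*17 - 20*(-12)*17)) + 66 = (-9/23 + (-20*144 - 960 + 1360 + 4080)) + 66 = (-9*1/23 + (-2880 - 960 + 1360 + 4080)) + 66 = (-9/23 + 1600) + 66 = 36791/23 + 66 = 38309/23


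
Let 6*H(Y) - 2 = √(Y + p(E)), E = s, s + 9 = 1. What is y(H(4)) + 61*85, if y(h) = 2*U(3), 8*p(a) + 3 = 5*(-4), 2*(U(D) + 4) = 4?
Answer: 5181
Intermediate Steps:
s = -8 (s = -9 + 1 = -8)
E = -8
U(D) = -2 (U(D) = -4 + (½)*4 = -4 + 2 = -2)
p(a) = -23/8 (p(a) = -3/8 + (5*(-4))/8 = -3/8 + (⅛)*(-20) = -3/8 - 5/2 = -23/8)
H(Y) = ⅓ + √(-23/8 + Y)/6 (H(Y) = ⅓ + √(Y - 23/8)/6 = ⅓ + √(-23/8 + Y)/6)
y(h) = -4 (y(h) = 2*(-2) = -4)
y(H(4)) + 61*85 = -4 + 61*85 = -4 + 5185 = 5181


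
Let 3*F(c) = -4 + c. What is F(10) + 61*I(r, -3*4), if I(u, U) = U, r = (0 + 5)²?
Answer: -730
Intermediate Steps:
F(c) = -4/3 + c/3 (F(c) = (-4 + c)/3 = -4/3 + c/3)
r = 25 (r = 5² = 25)
F(10) + 61*I(r, -3*4) = (-4/3 + (⅓)*10) + 61*(-3*4) = (-4/3 + 10/3) + 61*(-12) = 2 - 732 = -730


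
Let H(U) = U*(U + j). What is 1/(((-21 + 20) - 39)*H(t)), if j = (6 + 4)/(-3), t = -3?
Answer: -1/760 ≈ -0.0013158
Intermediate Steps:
j = -10/3 (j = 10*(-1/3) = -10/3 ≈ -3.3333)
H(U) = U*(-10/3 + U) (H(U) = U*(U - 10/3) = U*(-10/3 + U))
1/(((-21 + 20) - 39)*H(t)) = 1/(((-21 + 20) - 39)*((1/3)*(-3)*(-10 + 3*(-3)))) = 1/((-1 - 39)*((1/3)*(-3)*(-10 - 9))) = 1/(-40*(-3)*(-19)/3) = 1/(-40*19) = 1/(-760) = -1/760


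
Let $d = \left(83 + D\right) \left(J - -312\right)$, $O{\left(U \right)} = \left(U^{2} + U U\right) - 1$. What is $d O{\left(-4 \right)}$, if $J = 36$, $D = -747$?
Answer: $-7163232$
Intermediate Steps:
$O{\left(U \right)} = -1 + 2 U^{2}$ ($O{\left(U \right)} = \left(U^{2} + U^{2}\right) - 1 = 2 U^{2} - 1 = -1 + 2 U^{2}$)
$d = -231072$ ($d = \left(83 - 747\right) \left(36 - -312\right) = - 664 \left(36 + 312\right) = \left(-664\right) 348 = -231072$)
$d O{\left(-4 \right)} = - 231072 \left(-1 + 2 \left(-4\right)^{2}\right) = - 231072 \left(-1 + 2 \cdot 16\right) = - 231072 \left(-1 + 32\right) = \left(-231072\right) 31 = -7163232$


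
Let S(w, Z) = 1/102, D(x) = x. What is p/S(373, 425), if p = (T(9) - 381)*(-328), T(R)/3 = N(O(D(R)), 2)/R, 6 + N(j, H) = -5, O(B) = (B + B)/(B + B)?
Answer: 12869408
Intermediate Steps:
O(B) = 1 (O(B) = (2*B)/((2*B)) = (2*B)*(1/(2*B)) = 1)
N(j, H) = -11 (N(j, H) = -6 - 5 = -11)
S(w, Z) = 1/102
T(R) = -33/R (T(R) = 3*(-11/R) = -33/R)
p = 378512/3 (p = (-33/9 - 381)*(-328) = (-33*⅑ - 381)*(-328) = (-11/3 - 381)*(-328) = -1154/3*(-328) = 378512/3 ≈ 1.2617e+5)
p/S(373, 425) = 378512/(3*(1/102)) = (378512/3)*102 = 12869408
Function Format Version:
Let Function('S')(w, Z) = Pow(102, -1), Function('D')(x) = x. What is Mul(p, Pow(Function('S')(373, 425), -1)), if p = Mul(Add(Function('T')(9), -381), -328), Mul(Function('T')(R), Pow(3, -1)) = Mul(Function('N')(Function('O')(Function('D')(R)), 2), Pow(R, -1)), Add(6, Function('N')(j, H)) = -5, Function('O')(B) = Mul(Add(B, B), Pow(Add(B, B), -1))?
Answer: 12869408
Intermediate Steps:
Function('O')(B) = 1 (Function('O')(B) = Mul(Mul(2, B), Pow(Mul(2, B), -1)) = Mul(Mul(2, B), Mul(Rational(1, 2), Pow(B, -1))) = 1)
Function('N')(j, H) = -11 (Function('N')(j, H) = Add(-6, -5) = -11)
Function('S')(w, Z) = Rational(1, 102)
Function('T')(R) = Mul(-33, Pow(R, -1)) (Function('T')(R) = Mul(3, Mul(-11, Pow(R, -1))) = Mul(-33, Pow(R, -1)))
p = Rational(378512, 3) (p = Mul(Add(Mul(-33, Pow(9, -1)), -381), -328) = Mul(Add(Mul(-33, Rational(1, 9)), -381), -328) = Mul(Add(Rational(-11, 3), -381), -328) = Mul(Rational(-1154, 3), -328) = Rational(378512, 3) ≈ 1.2617e+5)
Mul(p, Pow(Function('S')(373, 425), -1)) = Mul(Rational(378512, 3), Pow(Rational(1, 102), -1)) = Mul(Rational(378512, 3), 102) = 12869408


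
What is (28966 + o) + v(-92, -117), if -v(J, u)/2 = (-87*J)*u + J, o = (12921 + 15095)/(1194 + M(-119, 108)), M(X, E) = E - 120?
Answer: 1124146834/591 ≈ 1.9021e+6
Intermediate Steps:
M(X, E) = -120 + E
o = 14008/591 (o = (12921 + 15095)/(1194 + (-120 + 108)) = 28016/(1194 - 12) = 28016/1182 = 28016*(1/1182) = 14008/591 ≈ 23.702)
v(J, u) = -2*J + 174*J*u (v(J, u) = -2*((-87*J)*u + J) = -2*(-87*J*u + J) = -2*(J - 87*J*u) = -2*J + 174*J*u)
(28966 + o) + v(-92, -117) = (28966 + 14008/591) + 2*(-92)*(-1 + 87*(-117)) = 17132914/591 + 2*(-92)*(-1 - 10179) = 17132914/591 + 2*(-92)*(-10180) = 17132914/591 + 1873120 = 1124146834/591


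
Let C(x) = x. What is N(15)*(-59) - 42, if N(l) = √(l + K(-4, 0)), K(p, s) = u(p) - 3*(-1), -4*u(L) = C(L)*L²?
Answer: -42 - 59*√34 ≈ -386.03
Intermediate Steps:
u(L) = -L³/4 (u(L) = -L*L²/4 = -L³/4)
K(p, s) = 3 - p³/4 (K(p, s) = -p³/4 - 3*(-1) = -p³/4 + 3 = 3 - p³/4)
N(l) = √(19 + l) (N(l) = √(l + (3 - ¼*(-4)³)) = √(l + (3 - ¼*(-64))) = √(l + (3 + 16)) = √(l + 19) = √(19 + l))
N(15)*(-59) - 42 = √(19 + 15)*(-59) - 42 = √34*(-59) - 42 = -59*√34 - 42 = -42 - 59*√34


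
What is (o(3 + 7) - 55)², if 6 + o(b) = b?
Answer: 2601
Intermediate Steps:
o(b) = -6 + b
(o(3 + 7) - 55)² = ((-6 + (3 + 7)) - 55)² = ((-6 + 10) - 55)² = (4 - 55)² = (-51)² = 2601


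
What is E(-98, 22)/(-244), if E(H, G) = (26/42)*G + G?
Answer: -187/1281 ≈ -0.14598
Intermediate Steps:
E(H, G) = 34*G/21 (E(H, G) = (26*(1/42))*G + G = 13*G/21 + G = 34*G/21)
E(-98, 22)/(-244) = ((34/21)*22)/(-244) = (748/21)*(-1/244) = -187/1281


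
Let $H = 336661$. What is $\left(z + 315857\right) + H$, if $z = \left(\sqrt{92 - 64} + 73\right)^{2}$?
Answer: $657875 + 292 \sqrt{7} \approx 6.5865 \cdot 10^{5}$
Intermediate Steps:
$z = \left(73 + 2 \sqrt{7}\right)^{2}$ ($z = \left(\sqrt{28} + 73\right)^{2} = \left(2 \sqrt{7} + 73\right)^{2} = \left(73 + 2 \sqrt{7}\right)^{2} \approx 6129.6$)
$\left(z + 315857\right) + H = \left(\left(5357 + 292 \sqrt{7}\right) + 315857\right) + 336661 = \left(321214 + 292 \sqrt{7}\right) + 336661 = 657875 + 292 \sqrt{7}$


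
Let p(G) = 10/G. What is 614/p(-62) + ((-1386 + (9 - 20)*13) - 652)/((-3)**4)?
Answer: -517553/135 ≈ -3833.7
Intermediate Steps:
614/p(-62) + ((-1386 + (9 - 20)*13) - 652)/((-3)**4) = 614/((10/(-62))) + ((-1386 + (9 - 20)*13) - 652)/((-3)**4) = 614/((10*(-1/62))) + ((-1386 - 11*13) - 652)/81 = 614/(-5/31) + ((-1386 - 143) - 652)*(1/81) = 614*(-31/5) + (-1529 - 652)*(1/81) = -19034/5 - 2181*1/81 = -19034/5 - 727/27 = -517553/135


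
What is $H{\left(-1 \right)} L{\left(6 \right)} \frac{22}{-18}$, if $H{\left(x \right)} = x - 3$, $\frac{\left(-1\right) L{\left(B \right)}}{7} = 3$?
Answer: $- \frac{308}{3} \approx -102.67$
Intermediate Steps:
$L{\left(B \right)} = -21$ ($L{\left(B \right)} = \left(-7\right) 3 = -21$)
$H{\left(x \right)} = -3 + x$ ($H{\left(x \right)} = x - 3 = -3 + x$)
$H{\left(-1 \right)} L{\left(6 \right)} \frac{22}{-18} = \left(-3 - 1\right) \left(-21\right) \frac{22}{-18} = \left(-4\right) \left(-21\right) 22 \left(- \frac{1}{18}\right) = 84 \left(- \frac{11}{9}\right) = - \frac{308}{3}$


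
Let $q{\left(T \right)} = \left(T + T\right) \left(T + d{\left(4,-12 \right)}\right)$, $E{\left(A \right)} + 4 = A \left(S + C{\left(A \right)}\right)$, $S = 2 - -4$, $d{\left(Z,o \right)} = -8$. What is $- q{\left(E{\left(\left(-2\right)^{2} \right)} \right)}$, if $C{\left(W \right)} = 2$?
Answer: $-1120$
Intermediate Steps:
$S = 6$ ($S = 2 + 4 = 6$)
$E{\left(A \right)} = -4 + 8 A$ ($E{\left(A \right)} = -4 + A \left(6 + 2\right) = -4 + A 8 = -4 + 8 A$)
$q{\left(T \right)} = 2 T \left(-8 + T\right)$ ($q{\left(T \right)} = \left(T + T\right) \left(T - 8\right) = 2 T \left(-8 + T\right)$)
$- q{\left(E{\left(\left(-2\right)^{2} \right)} \right)} = - 2 \left(-4 + 8 \left(-2\right)^{2}\right) \left(-8 - \left(4 - 8 \left(-2\right)^{2}\right)\right) = - 2 \left(-4 + 8 \cdot 4\right) \left(-8 + \left(-4 + 8 \cdot 4\right)\right) = - 2 \left(-4 + 32\right) \left(-8 + \left(-4 + 32\right)\right) = - 2 \cdot 28 \left(-8 + 28\right) = - 2 \cdot 28 \cdot 20 = \left(-1\right) 1120 = -1120$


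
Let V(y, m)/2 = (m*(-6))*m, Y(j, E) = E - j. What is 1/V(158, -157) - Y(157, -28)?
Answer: 54720779/295788 ≈ 185.00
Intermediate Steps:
V(y, m) = -12*m**2 (V(y, m) = 2*((m*(-6))*m) = 2*((-6*m)*m) = 2*(-6*m**2) = -12*m**2)
1/V(158, -157) - Y(157, -28) = 1/(-12*(-157)**2) - (-28 - 1*157) = 1/(-12*24649) - (-28 - 157) = 1/(-295788) - 1*(-185) = -1/295788 + 185 = 54720779/295788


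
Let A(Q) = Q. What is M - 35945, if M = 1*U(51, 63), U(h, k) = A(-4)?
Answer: -35949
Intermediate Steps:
U(h, k) = -4
M = -4 (M = 1*(-4) = -4)
M - 35945 = -4 - 35945 = -35949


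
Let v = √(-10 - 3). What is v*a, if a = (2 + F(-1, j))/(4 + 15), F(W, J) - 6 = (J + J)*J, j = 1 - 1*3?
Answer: 16*I*√13/19 ≈ 3.0363*I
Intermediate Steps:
j = -2 (j = 1 - 3 = -2)
F(W, J) = 6 + 2*J² (F(W, J) = 6 + (J + J)*J = 6 + (2*J)*J = 6 + 2*J²)
a = 16/19 (a = (2 + (6 + 2*(-2)²))/(4 + 15) = (2 + (6 + 2*4))/19 = (2 + (6 + 8))*(1/19) = (2 + 14)*(1/19) = 16*(1/19) = 16/19 ≈ 0.84210)
v = I*√13 (v = √(-13) = I*√13 ≈ 3.6056*I)
v*a = (I*√13)*(16/19) = 16*I*√13/19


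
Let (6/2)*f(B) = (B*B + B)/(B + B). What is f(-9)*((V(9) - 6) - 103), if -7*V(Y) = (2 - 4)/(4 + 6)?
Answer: 15256/105 ≈ 145.30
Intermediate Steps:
V(Y) = 1/35 (V(Y) = -(2 - 4)/(7*(4 + 6)) = -(-2)/(7*10) = -⅐*(-⅕) = 1/35)
f(B) = (B + B²)/(6*B) (f(B) = ((B*B + B)/(B + B))/3 = ((B² + B)/((2*B)))/3 = ((B + B²)*(1/(2*B)))/3 = ((B + B²)/(2*B))/3 = (B + B²)/(6*B))
f(-9)*((V(9) - 6) - 103) = (⅙ + (⅙)*(-9))*((1/35 - 6) - 103) = (⅙ - 3/2)*(-209/35 - 103) = -4/3*(-3814/35) = 15256/105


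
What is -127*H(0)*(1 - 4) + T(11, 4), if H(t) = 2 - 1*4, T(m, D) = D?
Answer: -758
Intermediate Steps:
H(t) = -2 (H(t) = 2 - 4 = -2)
-127*H(0)*(1 - 4) + T(11, 4) = -(-254)*(1 - 4) + 4 = -(-254)*(-3) + 4 = -127*6 + 4 = -762 + 4 = -758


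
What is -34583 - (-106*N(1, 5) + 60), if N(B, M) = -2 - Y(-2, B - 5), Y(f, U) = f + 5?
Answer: -35173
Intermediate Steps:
Y(f, U) = 5 + f
N(B, M) = -5 (N(B, M) = -2 - (5 - 2) = -2 - 1*3 = -2 - 3 = -5)
-34583 - (-106*N(1, 5) + 60) = -34583 - (-106*(-5) + 60) = -34583 - (530 + 60) = -34583 - 1*590 = -34583 - 590 = -35173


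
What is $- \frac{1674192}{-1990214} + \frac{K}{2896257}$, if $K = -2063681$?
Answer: $\frac{370861740805}{2882085614499} \approx 0.12868$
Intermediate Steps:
$- \frac{1674192}{-1990214} + \frac{K}{2896257} = - \frac{1674192}{-1990214} - \frac{2063681}{2896257} = \left(-1674192\right) \left(- \frac{1}{1990214}\right) - \frac{2063681}{2896257} = \frac{837096}{995107} - \frac{2063681}{2896257} = \frac{370861740805}{2882085614499}$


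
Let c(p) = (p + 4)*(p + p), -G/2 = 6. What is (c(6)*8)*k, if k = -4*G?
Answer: 46080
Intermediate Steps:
G = -12 (G = -2*6 = -12)
k = 48 (k = -4*(-12) = 48)
c(p) = 2*p*(4 + p) (c(p) = (4 + p)*(2*p) = 2*p*(4 + p))
(c(6)*8)*k = ((2*6*(4 + 6))*8)*48 = ((2*6*10)*8)*48 = (120*8)*48 = 960*48 = 46080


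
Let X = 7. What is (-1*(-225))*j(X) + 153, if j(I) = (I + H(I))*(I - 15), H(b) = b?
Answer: -25047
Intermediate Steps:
j(I) = 2*I*(-15 + I) (j(I) = (I + I)*(I - 15) = (2*I)*(-15 + I) = 2*I*(-15 + I))
(-1*(-225))*j(X) + 153 = (-1*(-225))*(2*7*(-15 + 7)) + 153 = 225*(2*7*(-8)) + 153 = 225*(-112) + 153 = -25200 + 153 = -25047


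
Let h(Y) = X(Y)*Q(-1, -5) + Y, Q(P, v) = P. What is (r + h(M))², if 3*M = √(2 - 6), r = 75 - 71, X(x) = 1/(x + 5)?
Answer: 6601193/471969 + 829192*I/157323 ≈ 13.986 + 5.2706*I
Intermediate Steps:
X(x) = 1/(5 + x)
r = 4
M = 2*I/3 (M = √(2 - 6)/3 = √(-4)/3 = (2*I)/3 = 2*I/3 ≈ 0.66667*I)
h(Y) = Y - 1/(5 + Y) (h(Y) = -1/(5 + Y) + Y = Y - 1/(5 + Y))
(r + h(M))² = (4 + (-1 + (2*I/3)*(5 + 2*I/3))/(5 + 2*I/3))² = (4 + (9*(5 - 2*I/3)/229)*(-1 + 2*I*(5 + 2*I/3)/3))² = (4 + 9*(-1 + 2*I*(5 + 2*I/3)/3)*(5 - 2*I/3)/229)²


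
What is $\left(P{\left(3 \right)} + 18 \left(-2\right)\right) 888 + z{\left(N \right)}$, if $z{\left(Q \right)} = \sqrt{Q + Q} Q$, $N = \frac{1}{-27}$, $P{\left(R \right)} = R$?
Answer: $-29304 - \frac{i \sqrt{6}}{243} \approx -29304.0 - 0.01008 i$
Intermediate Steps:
$N = - \frac{1}{27} \approx -0.037037$
$z{\left(Q \right)} = \sqrt{2} Q^{\frac{3}{2}}$ ($z{\left(Q \right)} = \sqrt{2 Q} Q = \sqrt{2} \sqrt{Q} Q = \sqrt{2} Q^{\frac{3}{2}}$)
$\left(P{\left(3 \right)} + 18 \left(-2\right)\right) 888 + z{\left(N \right)} = \left(3 + 18 \left(-2\right)\right) 888 + \sqrt{2} \left(- \frac{1}{27}\right)^{\frac{3}{2}} = \left(3 - 36\right) 888 + \sqrt{2} \left(- \frac{i \sqrt{3}}{243}\right) = \left(-33\right) 888 - \frac{i \sqrt{6}}{243} = -29304 - \frac{i \sqrt{6}}{243}$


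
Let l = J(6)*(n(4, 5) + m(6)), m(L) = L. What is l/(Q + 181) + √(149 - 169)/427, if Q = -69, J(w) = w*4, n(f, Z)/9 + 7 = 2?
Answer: -117/14 + 2*I*√5/427 ≈ -8.3571 + 0.010473*I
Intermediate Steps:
n(f, Z) = -45 (n(f, Z) = -63 + 9*2 = -63 + 18 = -45)
J(w) = 4*w
l = -936 (l = (4*6)*(-45 + 6) = 24*(-39) = -936)
l/(Q + 181) + √(149 - 169)/427 = -936/(-69 + 181) + √(149 - 169)/427 = -936/112 + √(-20)*(1/427) = -936*1/112 + (2*I*√5)*(1/427) = -117/14 + 2*I*√5/427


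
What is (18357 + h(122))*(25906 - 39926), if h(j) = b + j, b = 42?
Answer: -259664420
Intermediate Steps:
h(j) = 42 + j
(18357 + h(122))*(25906 - 39926) = (18357 + (42 + 122))*(25906 - 39926) = (18357 + 164)*(-14020) = 18521*(-14020) = -259664420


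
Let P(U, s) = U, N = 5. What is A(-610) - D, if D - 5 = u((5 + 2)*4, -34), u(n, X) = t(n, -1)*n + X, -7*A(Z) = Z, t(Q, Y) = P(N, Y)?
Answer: -167/7 ≈ -23.857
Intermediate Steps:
t(Q, Y) = 5
A(Z) = -Z/7
u(n, X) = X + 5*n (u(n, X) = 5*n + X = X + 5*n)
D = 111 (D = 5 + (-34 + 5*((5 + 2)*4)) = 5 + (-34 + 5*(7*4)) = 5 + (-34 + 5*28) = 5 + (-34 + 140) = 5 + 106 = 111)
A(-610) - D = -⅐*(-610) - 1*111 = 610/7 - 111 = -167/7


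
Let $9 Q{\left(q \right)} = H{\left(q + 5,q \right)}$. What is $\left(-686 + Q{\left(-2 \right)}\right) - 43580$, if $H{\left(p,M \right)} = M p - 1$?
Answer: $- \frac{398401}{9} \approx -44267.0$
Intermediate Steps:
$H{\left(p,M \right)} = -1 + M p$
$Q{\left(q \right)} = - \frac{1}{9} + \frac{q \left(5 + q\right)}{9}$ ($Q{\left(q \right)} = \frac{-1 + q \left(q + 5\right)}{9} = \frac{-1 + q \left(5 + q\right)}{9} = - \frac{1}{9} + \frac{q \left(5 + q\right)}{9}$)
$\left(-686 + Q{\left(-2 \right)}\right) - 43580 = \left(-686 + \left(- \frac{1}{9} + \frac{1}{9} \left(-2\right) \left(5 - 2\right)\right)\right) - 43580 = \left(-686 + \left(- \frac{1}{9} + \frac{1}{9} \left(-2\right) 3\right)\right) - 43580 = \left(-686 - \frac{7}{9}\right) - 43580 = - \frac{6181}{9} - 43580 = - \frac{398401}{9}$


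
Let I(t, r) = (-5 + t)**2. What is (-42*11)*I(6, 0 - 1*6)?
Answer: -462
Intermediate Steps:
(-42*11)*I(6, 0 - 1*6) = (-42*11)*(-5 + 6)**2 = -462*1**2 = -462*1 = -462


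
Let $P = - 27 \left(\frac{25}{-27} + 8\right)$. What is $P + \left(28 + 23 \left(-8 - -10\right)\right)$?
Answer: $-117$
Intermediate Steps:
$P = -191$ ($P = - 27 \left(25 \left(- \frac{1}{27}\right) + 8\right) = - 27 \left(- \frac{25}{27} + 8\right) = \left(-27\right) \frac{191}{27} = -191$)
$P + \left(28 + 23 \left(-8 - -10\right)\right) = -191 + \left(28 + 23 \left(-8 - -10\right)\right) = -191 + \left(28 + 23 \left(-8 + 10\right)\right) = -191 + \left(28 + 23 \cdot 2\right) = -191 + \left(28 + 46\right) = -191 + 74 = -117$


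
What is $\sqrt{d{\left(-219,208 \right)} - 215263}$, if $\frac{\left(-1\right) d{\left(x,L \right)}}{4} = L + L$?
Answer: $3 i \sqrt{24103} \approx 465.75 i$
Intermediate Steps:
$d{\left(x,L \right)} = - 8 L$ ($d{\left(x,L \right)} = - 4 \left(L + L\right) = - 4 \cdot 2 L = - 8 L$)
$\sqrt{d{\left(-219,208 \right)} - 215263} = \sqrt{\left(-8\right) 208 - 215263} = \sqrt{-1664 - 215263} = \sqrt{-216927} = 3 i \sqrt{24103}$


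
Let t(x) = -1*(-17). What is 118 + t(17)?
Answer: 135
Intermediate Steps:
t(x) = 17
118 + t(17) = 118 + 17 = 135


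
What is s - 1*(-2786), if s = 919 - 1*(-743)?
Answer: 4448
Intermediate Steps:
s = 1662 (s = 919 + 743 = 1662)
s - 1*(-2786) = 1662 - 1*(-2786) = 1662 + 2786 = 4448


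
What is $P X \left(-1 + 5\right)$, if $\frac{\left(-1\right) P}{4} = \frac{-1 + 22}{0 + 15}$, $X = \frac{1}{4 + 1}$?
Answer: $- \frac{112}{25} \approx -4.48$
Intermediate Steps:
$X = \frac{1}{5} \approx 0.2$
$P = - \frac{28}{5}$ ($P = - 4 \frac{-1 + 22}{0 + 15} = - 4 \cdot \frac{21}{15} = - 4 \cdot 21 \cdot \frac{1}{15} = \left(-4\right) \frac{7}{5} = - \frac{28}{5} \approx -5.6$)
$P X \left(-1 + 5\right) = - \frac{28 \frac{-1 + 5}{5}}{5} = - \frac{28 \cdot \frac{1}{5} \cdot 4}{5} = \left(- \frac{28}{5}\right) \frac{4}{5} = - \frac{112}{25}$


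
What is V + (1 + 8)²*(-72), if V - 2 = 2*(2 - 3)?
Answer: -5832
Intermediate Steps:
V = 0 (V = 2 + 2*(2 - 3) = 2 + 2*(-1) = 2 - 2 = 0)
V + (1 + 8)²*(-72) = 0 + (1 + 8)²*(-72) = 0 + 9²*(-72) = 0 + 81*(-72) = 0 - 5832 = -5832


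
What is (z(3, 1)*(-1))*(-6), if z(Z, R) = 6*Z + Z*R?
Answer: 126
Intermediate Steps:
z(Z, R) = 6*Z + R*Z
(z(3, 1)*(-1))*(-6) = ((3*(6 + 1))*(-1))*(-6) = ((3*7)*(-1))*(-6) = (21*(-1))*(-6) = -21*(-6) = 126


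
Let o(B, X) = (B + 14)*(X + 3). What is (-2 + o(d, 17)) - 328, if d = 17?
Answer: 290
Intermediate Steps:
o(B, X) = (3 + X)*(14 + B) (o(B, X) = (14 + B)*(3 + X) = (3 + X)*(14 + B))
(-2 + o(d, 17)) - 328 = (-2 + (42 + 3*17 + 14*17 + 17*17)) - 328 = (-2 + (42 + 51 + 238 + 289)) - 328 = (-2 + 620) - 328 = 618 - 328 = 290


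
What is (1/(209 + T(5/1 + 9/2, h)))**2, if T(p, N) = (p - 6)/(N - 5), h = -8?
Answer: 676/29452329 ≈ 2.2952e-5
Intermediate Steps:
T(p, N) = (-6 + p)/(-5 + N)
(1/(209 + T(5/1 + 9/2, h)))**2 = (1/(209 + (-6 + (5/1 + 9/2))/(-5 - 8)))**2 = (1/(209 + (-6 + (5*1 + 9*(1/2)))/(-13)))**2 = (1/(209 - (-6 + (5 + 9/2))/13))**2 = (1/(209 - (-6 + 19/2)/13))**2 = (1/(209 - 1/13*7/2))**2 = (1/(209 - 7/26))**2 = (1/(5427/26))**2 = (26/5427)**2 = 676/29452329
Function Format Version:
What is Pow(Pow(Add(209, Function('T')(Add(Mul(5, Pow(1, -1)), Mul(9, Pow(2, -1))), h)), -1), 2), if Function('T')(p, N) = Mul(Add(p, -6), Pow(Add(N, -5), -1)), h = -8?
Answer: Rational(676, 29452329) ≈ 2.2952e-5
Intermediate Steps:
Function('T')(p, N) = Mul(Pow(Add(-5, N), -1), Add(-6, p)) (Function('T')(p, N) = Mul(Add(-6, p), Pow(Add(-5, N), -1)) = Mul(Pow(Add(-5, N), -1), Add(-6, p)))
Pow(Pow(Add(209, Function('T')(Add(Mul(5, Pow(1, -1)), Mul(9, Pow(2, -1))), h)), -1), 2) = Pow(Pow(Add(209, Mul(Pow(Add(-5, -8), -1), Add(-6, Add(Mul(5, Pow(1, -1)), Mul(9, Pow(2, -1)))))), -1), 2) = Pow(Pow(Add(209, Mul(Pow(-13, -1), Add(-6, Add(Mul(5, 1), Mul(9, Rational(1, 2)))))), -1), 2) = Pow(Pow(Add(209, Mul(Rational(-1, 13), Add(-6, Add(5, Rational(9, 2))))), -1), 2) = Pow(Pow(Add(209, Mul(Rational(-1, 13), Add(-6, Rational(19, 2)))), -1), 2) = Pow(Pow(Add(209, Mul(Rational(-1, 13), Rational(7, 2))), -1), 2) = Pow(Pow(Add(209, Rational(-7, 26)), -1), 2) = Pow(Pow(Rational(5427, 26), -1), 2) = Pow(Rational(26, 5427), 2) = Rational(676, 29452329)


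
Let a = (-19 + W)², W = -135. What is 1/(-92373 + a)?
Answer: -1/68657 ≈ -1.4565e-5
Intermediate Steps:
a = 23716 (a = (-19 - 135)² = (-154)² = 23716)
1/(-92373 + a) = 1/(-92373 + 23716) = 1/(-68657) = -1/68657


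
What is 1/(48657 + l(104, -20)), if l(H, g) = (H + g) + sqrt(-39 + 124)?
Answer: 48741/2375684996 - sqrt(85)/2375684996 ≈ 2.0513e-5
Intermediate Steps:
l(H, g) = H + g + sqrt(85) (l(H, g) = (H + g) + sqrt(85) = H + g + sqrt(85))
1/(48657 + l(104, -20)) = 1/(48657 + (104 - 20 + sqrt(85))) = 1/(48657 + (84 + sqrt(85))) = 1/(48741 + sqrt(85))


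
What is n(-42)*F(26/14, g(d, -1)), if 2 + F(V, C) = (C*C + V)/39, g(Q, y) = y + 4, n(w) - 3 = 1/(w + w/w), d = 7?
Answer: -57340/11193 ≈ -5.1228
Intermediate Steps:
n(w) = 3 + 1/(1 + w) (n(w) = 3 + 1/(w + w/w) = 3 + 1/(w + 1) = 3 + 1/(1 + w))
g(Q, y) = 4 + y
F(V, C) = -2 + V/39 + C²/39 (F(V, C) = -2 + (C*C + V)/39 = -2 + (C² + V)*(1/39) = -2 + (V + C²)*(1/39) = -2 + (V/39 + C²/39) = -2 + V/39 + C²/39)
n(-42)*F(26/14, g(d, -1)) = ((4 + 3*(-42))/(1 - 42))*(-2 + (26/14)/39 + (4 - 1)²/39) = ((4 - 126)/(-41))*(-2 + (26*(1/14))/39 + (1/39)*3²) = (-1/41*(-122))*(-2 + (1/39)*(13/7) + (1/39)*9) = 122*(-2 + 1/21 + 3/13)/41 = (122/41)*(-470/273) = -57340/11193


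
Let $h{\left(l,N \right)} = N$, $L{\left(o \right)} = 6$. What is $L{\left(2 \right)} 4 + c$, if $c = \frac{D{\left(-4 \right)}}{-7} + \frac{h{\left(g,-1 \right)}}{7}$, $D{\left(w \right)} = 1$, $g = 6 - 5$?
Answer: $\frac{166}{7} \approx 23.714$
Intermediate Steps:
$g = 1$ ($g = 6 - 5 = 1$)
$c = - \frac{2}{7}$ ($c = 1 \frac{1}{-7} - \frac{1}{7} = 1 \left(- \frac{1}{7}\right) - \frac{1}{7} = - \frac{1}{7} - \frac{1}{7} = - \frac{2}{7} \approx -0.28571$)
$L{\left(2 \right)} 4 + c = 6 \cdot 4 - \frac{2}{7} = 24 - \frac{2}{7} = \frac{166}{7}$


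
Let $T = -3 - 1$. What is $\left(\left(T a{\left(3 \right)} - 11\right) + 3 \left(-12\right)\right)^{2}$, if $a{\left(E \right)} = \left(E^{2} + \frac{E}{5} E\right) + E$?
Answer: $\frac{261121}{25} \approx 10445.0$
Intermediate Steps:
$T = -4$
$a{\left(E \right)} = E + \frac{6 E^{2}}{5}$ ($a{\left(E \right)} = \left(E^{2} + E \frac{1}{5} E\right) + E = \left(E^{2} + \frac{E}{5} E\right) + E = \left(E^{2} + \frac{E^{2}}{5}\right) + E = \frac{6 E^{2}}{5} + E = E + \frac{6 E^{2}}{5}$)
$\left(\left(T a{\left(3 \right)} - 11\right) + 3 \left(-12\right)\right)^{2} = \left(\left(- 4 \cdot \frac{1}{5} \cdot 3 \left(5 + 6 \cdot 3\right) - 11\right) + 3 \left(-12\right)\right)^{2} = \left(\left(- 4 \cdot \frac{1}{5} \cdot 3 \left(5 + 18\right) - 11\right) - 36\right)^{2} = \left(\left(- 4 \cdot \frac{1}{5} \cdot 3 \cdot 23 - 11\right) - 36\right)^{2} = \left(\left(\left(-4\right) \frac{69}{5} - 11\right) - 36\right)^{2} = \left(\left(- \frac{276}{5} - 11\right) - 36\right)^{2} = \left(- \frac{331}{5} - 36\right)^{2} = \left(- \frac{511}{5}\right)^{2} = \frac{261121}{25}$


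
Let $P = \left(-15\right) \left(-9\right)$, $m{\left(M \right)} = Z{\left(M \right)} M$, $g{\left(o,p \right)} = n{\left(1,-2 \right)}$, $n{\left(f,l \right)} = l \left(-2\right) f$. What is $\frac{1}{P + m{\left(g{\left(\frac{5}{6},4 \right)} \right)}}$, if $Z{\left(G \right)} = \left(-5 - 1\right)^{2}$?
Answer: $\frac{1}{279} \approx 0.0035842$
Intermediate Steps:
$Z{\left(G \right)} = 36$ ($Z{\left(G \right)} = \left(-6\right)^{2} = 36$)
$n{\left(f,l \right)} = - 2 f l$ ($n{\left(f,l \right)} = - 2 l f = - 2 f l$)
$g{\left(o,p \right)} = 4$ ($g{\left(o,p \right)} = \left(-2\right) 1 \left(-2\right) = 4$)
$m{\left(M \right)} = 36 M$
$P = 135$
$\frac{1}{P + m{\left(g{\left(\frac{5}{6},4 \right)} \right)}} = \frac{1}{135 + 36 \cdot 4} = \frac{1}{135 + 144} = \frac{1}{279}$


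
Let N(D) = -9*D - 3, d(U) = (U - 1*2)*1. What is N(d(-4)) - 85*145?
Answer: -12274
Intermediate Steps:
d(U) = -2 + U (d(U) = (U - 2)*1 = (-2 + U)*1 = -2 + U)
N(D) = -3 - 9*D
N(d(-4)) - 85*145 = (-3 - 9*(-2 - 4)) - 85*145 = (-3 - 9*(-6)) - 12325 = (-3 + 54) - 12325 = 51 - 12325 = -12274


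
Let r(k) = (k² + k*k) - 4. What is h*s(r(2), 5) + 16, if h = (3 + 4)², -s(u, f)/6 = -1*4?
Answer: 1192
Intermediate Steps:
r(k) = -4 + 2*k² (r(k) = (k² + k²) - 4 = 2*k² - 4 = -4 + 2*k²)
s(u, f) = 24 (s(u, f) = -(-6)*4 = -6*(-4) = 24)
h = 49 (h = 7² = 49)
h*s(r(2), 5) + 16 = 49*24 + 16 = 1176 + 16 = 1192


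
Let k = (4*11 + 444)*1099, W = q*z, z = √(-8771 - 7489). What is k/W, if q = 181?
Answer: -268156*I*√4065/735765 ≈ -23.237*I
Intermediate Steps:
z = 2*I*√4065 (z = √(-16260) = 2*I*√4065 ≈ 127.51*I)
W = 362*I*√4065 (W = 181*(2*I*√4065) = 362*I*√4065 ≈ 23080.0*I)
k = 536312 (k = (44 + 444)*1099 = 488*1099 = 536312)
k/W = 536312/((362*I*√4065)) = 536312*(-I*√4065/1471530) = -268156*I*√4065/735765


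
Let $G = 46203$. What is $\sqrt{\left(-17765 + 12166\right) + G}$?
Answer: $2 \sqrt{10151} \approx 201.5$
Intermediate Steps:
$\sqrt{\left(-17765 + 12166\right) + G} = \sqrt{\left(-17765 + 12166\right) + 46203} = \sqrt{-5599 + 46203} = \sqrt{40604} = 2 \sqrt{10151}$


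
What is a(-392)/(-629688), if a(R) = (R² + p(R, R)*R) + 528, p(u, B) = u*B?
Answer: 7510262/78711 ≈ 95.416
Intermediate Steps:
p(u, B) = B*u
a(R) = 528 + R² + R³ (a(R) = (R² + (R*R)*R) + 528 = (R² + R²*R) + 528 = (R² + R³) + 528 = 528 + R² + R³)
a(-392)/(-629688) = (528 + (-392)² + (-392)³)/(-629688) = (528 + 153664 - 60236288)*(-1/629688) = -60082096*(-1/629688) = 7510262/78711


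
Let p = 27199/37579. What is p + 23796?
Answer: 894257083/37579 ≈ 23797.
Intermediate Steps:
p = 27199/37579 (p = 27199*(1/37579) = 27199/37579 ≈ 0.72378)
p + 23796 = 27199/37579 + 23796 = 894257083/37579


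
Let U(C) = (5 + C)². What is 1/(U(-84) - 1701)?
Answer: 1/4540 ≈ 0.00022026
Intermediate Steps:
1/(U(-84) - 1701) = 1/((5 - 84)² - 1701) = 1/((-79)² - 1701) = 1/(6241 - 1701) = 1/4540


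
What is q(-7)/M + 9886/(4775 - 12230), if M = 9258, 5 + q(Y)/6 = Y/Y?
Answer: -15283918/11503065 ≈ -1.3287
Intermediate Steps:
q(Y) = -24 (q(Y) = -30 + 6*(Y/Y) = -30 + 6*1 = -30 + 6 = -24)
q(-7)/M + 9886/(4775 - 12230) = -24/9258 + 9886/(4775 - 12230) = -24*1/9258 + 9886/(-7455) = -4/1543 + 9886*(-1/7455) = -4/1543 - 9886/7455 = -15283918/11503065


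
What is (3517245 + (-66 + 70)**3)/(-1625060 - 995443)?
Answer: -3517309/2620503 ≈ -1.3422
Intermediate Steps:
(3517245 + (-66 + 70)**3)/(-1625060 - 995443) = (3517245 + 4**3)/(-2620503) = (3517245 + 64)*(-1/2620503) = 3517309*(-1/2620503) = -3517309/2620503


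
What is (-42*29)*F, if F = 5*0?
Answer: 0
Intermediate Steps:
F = 0
(-42*29)*F = -42*29*0 = -1218*0 = 0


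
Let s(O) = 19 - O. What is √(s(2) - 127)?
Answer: I*√110 ≈ 10.488*I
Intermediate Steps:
√(s(2) - 127) = √((19 - 1*2) - 127) = √((19 - 2) - 127) = √(17 - 127) = √(-110) = I*√110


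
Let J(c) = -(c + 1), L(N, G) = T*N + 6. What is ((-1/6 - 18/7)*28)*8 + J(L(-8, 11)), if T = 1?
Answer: -1837/3 ≈ -612.33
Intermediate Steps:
L(N, G) = 6 + N (L(N, G) = 1*N + 6 = N + 6 = 6 + N)
J(c) = -1 - c (J(c) = -(1 + c) = -1 - c)
((-1/6 - 18/7)*28)*8 + J(L(-8, 11)) = ((-1/6 - 18/7)*28)*8 + (-1 - (6 - 8)) = ((-1*⅙ - 18*⅐)*28)*8 + (-1 - 1*(-2)) = ((-⅙ - 18/7)*28)*8 + (-1 + 2) = -115/42*28*8 + 1 = -230/3*8 + 1 = -1840/3 + 1 = -1837/3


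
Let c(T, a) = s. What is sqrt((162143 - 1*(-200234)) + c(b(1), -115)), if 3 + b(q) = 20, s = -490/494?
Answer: sqrt(22108197878)/247 ≈ 601.98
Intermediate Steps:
s = -245/247 (s = -490*1/494 = -245/247 ≈ -0.99190)
b(q) = 17 (b(q) = -3 + 20 = 17)
c(T, a) = -245/247
sqrt((162143 - 1*(-200234)) + c(b(1), -115)) = sqrt((162143 - 1*(-200234)) - 245/247) = sqrt((162143 + 200234) - 245/247) = sqrt(362377 - 245/247) = sqrt(89506874/247) = sqrt(22108197878)/247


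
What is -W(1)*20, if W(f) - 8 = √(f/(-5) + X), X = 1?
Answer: -160 - 8*√5 ≈ -177.89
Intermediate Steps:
W(f) = 8 + √(1 - f/5) (W(f) = 8 + √(f/(-5) + 1) = 8 + √(f*(-⅕) + 1) = 8 + √(-f/5 + 1) = 8 + √(1 - f/5))
-W(1)*20 = -(8 + √(25 - 5*1)/5)*20 = -(8 + √(25 - 5)/5)*20 = -(8 + √20/5)*20 = -(8 + (2*√5)/5)*20 = -(8 + 2*√5/5)*20 = (-8 - 2*√5/5)*20 = -160 - 8*√5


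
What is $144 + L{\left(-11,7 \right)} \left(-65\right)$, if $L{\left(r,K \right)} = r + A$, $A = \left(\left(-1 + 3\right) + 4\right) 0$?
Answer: $859$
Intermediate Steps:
$A = 0$ ($A = \left(2 + 4\right) 0 = 6 \cdot 0 = 0$)
$L{\left(r,K \right)} = r$ ($L{\left(r,K \right)} = r + 0 = r$)
$144 + L{\left(-11,7 \right)} \left(-65\right) = 144 - -715 = 144 + 715 = 859$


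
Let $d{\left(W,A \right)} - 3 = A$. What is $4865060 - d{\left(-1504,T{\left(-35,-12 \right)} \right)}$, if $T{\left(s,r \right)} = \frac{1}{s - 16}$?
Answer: $\frac{248117908}{51} \approx 4.8651 \cdot 10^{6}$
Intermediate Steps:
$T{\left(s,r \right)} = \frac{1}{-16 + s}$
$d{\left(W,A \right)} = 3 + A$
$4865060 - d{\left(-1504,T{\left(-35,-12 \right)} \right)} = 4865060 - \left(3 + \frac{1}{-16 - 35}\right) = 4865060 - \left(3 + \frac{1}{-51}\right) = 4865060 - \left(3 - \frac{1}{51}\right) = 4865060 - \frac{152}{51} = \frac{248117908}{51}$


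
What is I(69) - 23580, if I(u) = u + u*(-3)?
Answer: -23718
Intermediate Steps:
I(u) = -2*u (I(u) = u - 3*u = -2*u)
I(69) - 23580 = -2*69 - 23580 = -138 - 23580 = -23718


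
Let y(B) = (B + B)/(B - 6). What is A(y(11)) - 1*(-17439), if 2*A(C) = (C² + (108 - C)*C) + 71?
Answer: 177121/10 ≈ 17712.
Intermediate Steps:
y(B) = 2*B/(-6 + B) (y(B) = (2*B)/(-6 + B) = 2*B/(-6 + B))
A(C) = 71/2 + C²/2 + C*(108 - C)/2 (A(C) = ((C² + (108 - C)*C) + 71)/2 = ((C² + C*(108 - C)) + 71)/2 = (71 + C² + C*(108 - C))/2 = 71/2 + C²/2 + C*(108 - C)/2)
A(y(11)) - 1*(-17439) = (71/2 + 54*(2*11/(-6 + 11))) - 1*(-17439) = (71/2 + 54*(2*11/5)) + 17439 = (71/2 + 54*(2*11*(⅕))) + 17439 = (71/2 + 54*(22/5)) + 17439 = (71/2 + 1188/5) + 17439 = 2731/10 + 17439 = 177121/10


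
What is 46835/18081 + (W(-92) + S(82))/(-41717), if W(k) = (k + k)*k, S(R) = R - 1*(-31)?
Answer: 1645697374/754285077 ≈ 2.1818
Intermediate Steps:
S(R) = 31 + R (S(R) = R + 31 = 31 + R)
W(k) = 2*k**2 (W(k) = (2*k)*k = 2*k**2)
46835/18081 + (W(-92) + S(82))/(-41717) = 46835/18081 + (2*(-92)**2 + (31 + 82))/(-41717) = 46835*(1/18081) + (2*8464 + 113)*(-1/41717) = 46835/18081 + (16928 + 113)*(-1/41717) = 46835/18081 + 17041*(-1/41717) = 46835/18081 - 17041/41717 = 1645697374/754285077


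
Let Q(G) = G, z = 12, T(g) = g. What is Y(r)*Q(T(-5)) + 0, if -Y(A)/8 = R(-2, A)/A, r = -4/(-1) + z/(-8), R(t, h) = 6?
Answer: 96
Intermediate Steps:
r = 5/2 (r = -4/(-1) + 12/(-8) = -4*(-1) + 12*(-1/8) = 4 - 3/2 = 5/2 ≈ 2.5000)
Y(A) = -48/A
Y(r)*Q(T(-5)) + 0 = -48/5/2*(-5) + 0 = -48*2/5*(-5) + 0 = -96/5*(-5) + 0 = 96 + 0 = 96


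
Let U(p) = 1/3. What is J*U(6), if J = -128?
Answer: -128/3 ≈ -42.667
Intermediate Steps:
U(p) = 1/3
J*U(6) = -128*1/3 = -128/3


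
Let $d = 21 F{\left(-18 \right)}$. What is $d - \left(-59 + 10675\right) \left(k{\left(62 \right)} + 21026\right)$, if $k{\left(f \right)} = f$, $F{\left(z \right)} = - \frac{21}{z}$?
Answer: $- \frac{447740367}{2} \approx -2.2387 \cdot 10^{8}$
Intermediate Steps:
$d = \frac{49}{2}$ ($d = 21 \left(- \frac{21}{-18}\right) = 21 \left(\left(-21\right) \left(- \frac{1}{18}\right)\right) = 21 \cdot \frac{7}{6} = \frac{49}{2} \approx 24.5$)
$d - \left(-59 + 10675\right) \left(k{\left(62 \right)} + 21026\right) = \frac{49}{2} - \left(-59 + 10675\right) \left(62 + 21026\right) = \frac{49}{2} - 10616 \cdot 21088 = \frac{49}{2} - 223870208 = - \frac{447740367}{2}$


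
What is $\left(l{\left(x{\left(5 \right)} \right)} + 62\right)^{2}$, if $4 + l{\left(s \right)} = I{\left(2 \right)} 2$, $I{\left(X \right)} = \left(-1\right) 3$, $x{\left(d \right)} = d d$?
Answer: $2704$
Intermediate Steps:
$x{\left(d \right)} = d^{2}$
$I{\left(X \right)} = -3$
$l{\left(s \right)} = -10$ ($l{\left(s \right)} = -4 - 6 = -10$)
$\left(l{\left(x{\left(5 \right)} \right)} + 62\right)^{2} = \left(-10 + 62\right)^{2} = 52^{2} = 2704$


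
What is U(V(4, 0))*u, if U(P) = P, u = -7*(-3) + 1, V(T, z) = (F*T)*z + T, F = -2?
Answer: 88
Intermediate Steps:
V(T, z) = T - 2*T*z (V(T, z) = (-2*T)*z + T = -2*T*z + T = T - 2*T*z)
u = 22 (u = 21 + 1 = 22)
U(V(4, 0))*u = (4*(1 - 2*0))*22 = (4*(1 + 0))*22 = (4*1)*22 = 4*22 = 88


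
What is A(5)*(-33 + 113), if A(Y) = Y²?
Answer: 2000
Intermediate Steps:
A(5)*(-33 + 113) = 5²*(-33 + 113) = 25*80 = 2000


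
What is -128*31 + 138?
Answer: -3830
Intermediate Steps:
-128*31 + 138 = -3968 + 138 = -3830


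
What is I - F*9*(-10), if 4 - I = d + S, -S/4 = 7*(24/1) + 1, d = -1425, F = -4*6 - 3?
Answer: -325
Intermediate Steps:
F = -27 (F = -24 - 3 = -27)
S = -676 (S = -4*(7*(24/1) + 1) = -4*(7*(24*1) + 1) = -4*(7*24 + 1) = -4*(168 + 1) = -4*169 = -676)
I = 2105 (I = 4 - (-1425 - 676) = 4 - 1*(-2101) = 4 + 2101 = 2105)
I - F*9*(-10) = 2105 - (-27*9)*(-10) = 2105 - (-243)*(-10) = 2105 - 1*2430 = 2105 - 2430 = -325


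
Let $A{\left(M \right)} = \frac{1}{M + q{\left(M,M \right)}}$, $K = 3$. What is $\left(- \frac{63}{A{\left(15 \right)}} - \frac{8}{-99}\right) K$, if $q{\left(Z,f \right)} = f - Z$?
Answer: $- \frac{93547}{33} \approx -2834.8$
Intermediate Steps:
$A{\left(M \right)} = \frac{1}{M}$ ($A{\left(M \right)} = \frac{1}{M + \left(M - M\right)} = \frac{1}{M + 0} = \frac{1}{M}$)
$\left(- \frac{63}{A{\left(15 \right)}} - \frac{8}{-99}\right) K = \left(- \frac{63}{\frac{1}{15}} - \frac{8}{-99}\right) 3 = \left(- 63 \frac{1}{\frac{1}{15}} - - \frac{8}{99}\right) 3 = \left(\left(-63\right) 15 + \frac{8}{99}\right) 3 = \left(-945 + \frac{8}{99}\right) 3 = \left(- \frac{93547}{99}\right) 3 = - \frac{93547}{33}$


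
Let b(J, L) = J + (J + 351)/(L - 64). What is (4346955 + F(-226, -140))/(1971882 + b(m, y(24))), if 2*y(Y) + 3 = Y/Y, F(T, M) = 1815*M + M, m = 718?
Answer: 266026475/128217931 ≈ 2.0748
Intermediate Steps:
F(T, M) = 1816*M
y(Y) = -1 (y(Y) = -3/2 + (Y/Y)/2 = -3/2 + (½)*1 = -3/2 + ½ = -1)
b(J, L) = J + (351 + J)/(-64 + L)
(4346955 + F(-226, -140))/(1971882 + b(m, y(24))) = (4346955 + 1816*(-140))/(1971882 + (351 - 63*718 + 718*(-1))/(-64 - 1)) = (4346955 - 254240)/(1971882 + (351 - 45234 - 718)/(-65)) = 4092715/(1971882 - 1/65*(-45601)) = 4092715/(1971882 + 45601/65) = 4092715/(128217931/65) = 4092715*(65/128217931) = 266026475/128217931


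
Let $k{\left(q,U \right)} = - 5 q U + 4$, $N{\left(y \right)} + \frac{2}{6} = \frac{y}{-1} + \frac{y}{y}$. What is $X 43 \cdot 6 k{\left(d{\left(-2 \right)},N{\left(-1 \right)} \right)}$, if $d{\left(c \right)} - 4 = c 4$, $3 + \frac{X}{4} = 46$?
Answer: $1656704$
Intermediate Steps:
$X = 172$ ($X = -12 + 4 \cdot 46 = -12 + 184 = 172$)
$N{\left(y \right)} = \frac{2}{3} - y$ ($N{\left(y \right)} = - \frac{1}{3} + \left(\frac{y}{-1} + \frac{y}{y}\right) = - \frac{1}{3} + \left(y \left(-1\right) + 1\right) = - \frac{1}{3} - \left(-1 + y\right) = \frac{2}{3} - y$)
$d{\left(c \right)} = 4 + 4 c$ ($d{\left(c \right)} = 4 + c 4 = 4 + 4 c$)
$k{\left(q,U \right)} = 4 - 5 U q$ ($k{\left(q,U \right)} = - 5 U q + 4 = 4 - 5 U q$)
$X 43 \cdot 6 k{\left(d{\left(-2 \right)},N{\left(-1 \right)} \right)} = 172 \cdot 43 \cdot 6 \left(4 - 5 \left(\frac{2}{3} - -1\right) \left(4 + 4 \left(-2\right)\right)\right) = 7396 \cdot 6 \left(4 - 5 \left(\frac{2}{3} + 1\right) \left(4 - 8\right)\right) = 7396 \cdot 6 \left(4 - \frac{25}{3} \left(-4\right)\right) = 7396 \cdot 6 \left(4 + \frac{100}{3}\right) = 7396 \cdot 6 \cdot \frac{112}{3} = 7396 \cdot 224 = 1656704$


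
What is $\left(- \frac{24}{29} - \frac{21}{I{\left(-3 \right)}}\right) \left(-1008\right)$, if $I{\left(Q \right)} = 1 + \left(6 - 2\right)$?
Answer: $\frac{734832}{145} \approx 5067.8$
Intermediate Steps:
$I{\left(Q \right)} = 5$ ($I{\left(Q \right)} = 1 + 4 = 5$)
$\left(- \frac{24}{29} - \frac{21}{I{\left(-3 \right)}}\right) \left(-1008\right) = \left(- \frac{24}{29} - \frac{21}{5}\right) \left(-1008\right) = \left(- \frac{729}{145}\right) \left(-1008\right) = \frac{734832}{145}$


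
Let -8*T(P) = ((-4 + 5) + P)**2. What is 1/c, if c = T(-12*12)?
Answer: -8/20449 ≈ -0.00039122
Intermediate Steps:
T(P) = -(1 + P)**2/8 (T(P) = -((-4 + 5) + P)**2/8 = -(1 + P)**2/8)
c = -20449/8 (c = -(1 - 12*12)**2/8 = -(1 - 144)**2/8 = -1/8*(-143)**2 = -1/8*20449 = -20449/8 ≈ -2556.1)
1/c = 1/(-20449/8) = -8/20449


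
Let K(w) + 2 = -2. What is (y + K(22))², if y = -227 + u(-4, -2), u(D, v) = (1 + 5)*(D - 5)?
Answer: 81225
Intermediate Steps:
u(D, v) = -30 + 6*D (u(D, v) = 6*(-5 + D) = -30 + 6*D)
y = -281 (y = -227 + (-30 + 6*(-4)) = -227 + (-30 - 24) = -227 - 54 = -281)
K(w) = -4 (K(w) = -2 - 2 = -4)
(y + K(22))² = (-281 - 4)² = (-285)² = 81225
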